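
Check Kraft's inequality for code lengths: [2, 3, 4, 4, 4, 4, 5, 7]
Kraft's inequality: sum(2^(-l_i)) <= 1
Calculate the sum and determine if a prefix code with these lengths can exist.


Sum = 2^(-2) + 2^(-3) + 2^(-4) + 2^(-4) + 2^(-4) + 2^(-4) + 2^(-5) + 2^(-7)
    = 0.25 + 0.125 + 0.0625 + 0.0625 + 0.0625 + 0.0625 + 0.03125 + 0.0078125
    = 85/128 = 0.6640625
Since 0.6640625 <= 1, Kraft's inequality IS satisfied.
A prefix code with these lengths CAN exist.

Kraft sum = 0.6640625. Satisfied.


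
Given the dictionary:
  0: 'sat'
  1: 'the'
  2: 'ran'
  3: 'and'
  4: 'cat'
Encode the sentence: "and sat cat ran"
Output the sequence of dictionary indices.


Look up each word in the dictionary:
  'and' -> 3
  'sat' -> 0
  'cat' -> 4
  'ran' -> 2

Encoded: [3, 0, 4, 2]


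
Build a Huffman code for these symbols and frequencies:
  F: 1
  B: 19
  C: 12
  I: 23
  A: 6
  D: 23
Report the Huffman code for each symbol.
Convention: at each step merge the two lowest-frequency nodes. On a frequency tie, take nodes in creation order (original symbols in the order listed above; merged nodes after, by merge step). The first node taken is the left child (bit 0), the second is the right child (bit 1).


Huffman tree construction:
Step 1: Merge F(1) + A(6) = 7
Step 2: Merge (F+A)(7) + C(12) = 19
Step 3: Merge B(19) + ((F+A)+C)(19) = 38
Step 4: Merge I(23) + D(23) = 46
Step 5: Merge (B+((F+A)+C))(38) + (I+D)(46) = 84
Read each symbol's code off the tree from the root (left child = 0, right child = 1).

Codes:
  F: 0100 (length 4)
  B: 00 (length 2)
  C: 011 (length 3)
  I: 10 (length 2)
  A: 0101 (length 4)
  D: 11 (length 2)
Average code length: 194/84 = 2.3095 bits/symbol


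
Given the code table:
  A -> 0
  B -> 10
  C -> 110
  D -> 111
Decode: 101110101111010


Decoding:
10 -> B
111 -> D
0 -> A
10 -> B
111 -> D
10 -> B
10 -> B


Result: BDABDBB


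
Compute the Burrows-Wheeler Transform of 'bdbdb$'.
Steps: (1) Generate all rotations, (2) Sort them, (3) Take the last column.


Rotations (sorted):
  0: $bdbdb -> last char: b
  1: b$bdbd -> last char: d
  2: bdb$bd -> last char: d
  3: bdbdb$ -> last char: $
  4: db$bdb -> last char: b
  5: dbdb$b -> last char: b


BWT = bdd$bb


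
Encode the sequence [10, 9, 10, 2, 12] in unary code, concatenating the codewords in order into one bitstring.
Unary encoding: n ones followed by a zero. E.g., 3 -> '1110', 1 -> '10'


Encode each number as n ones followed by a terminating 0:
  10 -> 11111111110 (11 bits)
  9 -> 1111111110 (10 bits)
  10 -> 11111111110 (11 bits)
  2 -> 110 (3 bits)
  12 -> 1111111111110 (13 bits)
Total length = 11 + 10 + 11 + 3 + 13 = 48 bits.

Unary([10, 9, 10, 2, 12]) = 111111111101111111110111111111101101111111111110 (48 bits)


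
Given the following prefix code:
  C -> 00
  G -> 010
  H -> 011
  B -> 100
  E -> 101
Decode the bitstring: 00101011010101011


Decoding step by step:
Bits 00 -> C
Bits 101 -> E
Bits 011 -> H
Bits 010 -> G
Bits 101 -> E
Bits 011 -> H


Decoded message: CEHGEH


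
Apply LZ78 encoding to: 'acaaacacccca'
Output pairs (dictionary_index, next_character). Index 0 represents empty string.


LZ78 encoding steps:
Dictionary: {0: ''}
Step 1: w='' (idx 0), next='a' -> output (0, 'a'), add 'a' as idx 1
Step 2: w='' (idx 0), next='c' -> output (0, 'c'), add 'c' as idx 2
Step 3: w='a' (idx 1), next='a' -> output (1, 'a'), add 'aa' as idx 3
Step 4: w='a' (idx 1), next='c' -> output (1, 'c'), add 'ac' as idx 4
Step 5: w='ac' (idx 4), next='c' -> output (4, 'c'), add 'acc' as idx 5
Step 6: w='c' (idx 2), next='c' -> output (2, 'c'), add 'cc' as idx 6
Step 7: w='a' (idx 1), end of input -> output (1, '')


Encoded: [(0, 'a'), (0, 'c'), (1, 'a'), (1, 'c'), (4, 'c'), (2, 'c'), (1, '')]


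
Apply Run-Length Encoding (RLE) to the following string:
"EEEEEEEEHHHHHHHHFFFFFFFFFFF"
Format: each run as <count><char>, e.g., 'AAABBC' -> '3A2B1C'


Scanning runs left to right:
  i=0: run of 'E' x 8 -> '8E'
  i=8: run of 'H' x 8 -> '8H'
  i=16: run of 'F' x 11 -> '11F'

RLE = 8E8H11F


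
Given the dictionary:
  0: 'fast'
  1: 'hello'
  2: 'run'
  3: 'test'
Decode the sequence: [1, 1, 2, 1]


Look up each index in the dictionary:
  1 -> 'hello'
  1 -> 'hello'
  2 -> 'run'
  1 -> 'hello'

Decoded: "hello hello run hello"


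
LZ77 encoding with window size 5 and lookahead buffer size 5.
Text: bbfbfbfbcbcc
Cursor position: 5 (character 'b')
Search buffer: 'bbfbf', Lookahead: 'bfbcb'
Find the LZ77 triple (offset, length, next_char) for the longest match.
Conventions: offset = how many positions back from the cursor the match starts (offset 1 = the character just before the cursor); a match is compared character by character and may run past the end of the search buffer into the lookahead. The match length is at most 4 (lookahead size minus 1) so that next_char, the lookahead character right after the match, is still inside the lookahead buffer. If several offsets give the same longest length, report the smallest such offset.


Try each offset into the search buffer:
  offset=1 (pos 4, char 'f'): match length 0
  offset=2 (pos 3, char 'b'): match length 3
  offset=3 (pos 2, char 'f'): match length 0
  offset=4 (pos 1, char 'b'): match length 3
  offset=5 (pos 0, char 'b'): match length 1
Longest match has length 3, found at offsets 2, 4; take the smallest, offset 2.
next_char = character at position 5 + 3 = 8 -> 'c'

Best match: offset=2, length=3 (matching 'bfb' starting at position 3)
LZ77 triple: (2, 3, 'c')


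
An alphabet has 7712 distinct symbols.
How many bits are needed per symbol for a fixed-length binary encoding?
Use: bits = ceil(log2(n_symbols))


log2(7712) = 12.9129
Bracket: 2^12 = 4096 < 7712 <= 2^13 = 8192
So ceil(log2(7712)) = 13

bits = ceil(log2(7712)) = ceil(12.9129) = 13 bits


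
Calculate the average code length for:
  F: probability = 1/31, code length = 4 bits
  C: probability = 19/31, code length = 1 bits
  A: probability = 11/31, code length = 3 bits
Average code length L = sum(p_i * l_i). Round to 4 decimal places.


Weighted contributions p_i * l_i:
  F: (1/31) * 4 = 4/31
  C: (19/31) * 1 = 19/31
  A: (11/31) * 3 = 33/31
Sum = (4 + 19 + 33)/31 = 56/31

L = 56/31 = 1.8065 bits/symbol


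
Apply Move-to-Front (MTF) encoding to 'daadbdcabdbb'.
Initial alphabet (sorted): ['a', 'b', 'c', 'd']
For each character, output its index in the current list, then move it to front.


MTF encoding:
'd': index 3 in ['a', 'b', 'c', 'd'] -> ['d', 'a', 'b', 'c']
'a': index 1 in ['d', 'a', 'b', 'c'] -> ['a', 'd', 'b', 'c']
'a': index 0 in ['a', 'd', 'b', 'c'] -> ['a', 'd', 'b', 'c']
'd': index 1 in ['a', 'd', 'b', 'c'] -> ['d', 'a', 'b', 'c']
'b': index 2 in ['d', 'a', 'b', 'c'] -> ['b', 'd', 'a', 'c']
'd': index 1 in ['b', 'd', 'a', 'c'] -> ['d', 'b', 'a', 'c']
'c': index 3 in ['d', 'b', 'a', 'c'] -> ['c', 'd', 'b', 'a']
'a': index 3 in ['c', 'd', 'b', 'a'] -> ['a', 'c', 'd', 'b']
'b': index 3 in ['a', 'c', 'd', 'b'] -> ['b', 'a', 'c', 'd']
'd': index 3 in ['b', 'a', 'c', 'd'] -> ['d', 'b', 'a', 'c']
'b': index 1 in ['d', 'b', 'a', 'c'] -> ['b', 'd', 'a', 'c']
'b': index 0 in ['b', 'd', 'a', 'c'] -> ['b', 'd', 'a', 'c']


Output: [3, 1, 0, 1, 2, 1, 3, 3, 3, 3, 1, 0]


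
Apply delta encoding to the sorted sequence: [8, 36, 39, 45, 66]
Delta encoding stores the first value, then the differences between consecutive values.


First value: 8
Deltas:
  36 - 8 = 28
  39 - 36 = 3
  45 - 39 = 6
  66 - 45 = 21


Delta encoded: [8, 28, 3, 6, 21]


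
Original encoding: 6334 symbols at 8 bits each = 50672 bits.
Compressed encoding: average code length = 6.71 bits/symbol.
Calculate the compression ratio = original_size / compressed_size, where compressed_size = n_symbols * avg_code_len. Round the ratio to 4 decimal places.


original_size = n_symbols * orig_bits = 6334 * 8 = 50672 bits
compressed_size = n_symbols * avg_code_len = 6334 * 6.71 = 42501.14 bits
ratio = original_size / compressed_size = 50672 / 42501.14 = 1.1923

Compression ratio = 1.1923


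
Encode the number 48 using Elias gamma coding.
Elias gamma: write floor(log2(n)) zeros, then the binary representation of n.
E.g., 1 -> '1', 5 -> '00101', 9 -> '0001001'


num_bits = floor(log2(48)) + 1 = 6
leading_zeros = num_bits - 1 = 5
binary(48) = 110000

Elias gamma(48) = '00000' + '110000' = 00000110000 (11 bits)


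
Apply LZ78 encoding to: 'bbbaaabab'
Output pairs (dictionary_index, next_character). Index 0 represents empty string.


LZ78 encoding steps:
Dictionary: {0: ''}
Step 1: w='' (idx 0), next='b' -> output (0, 'b'), add 'b' as idx 1
Step 2: w='b' (idx 1), next='b' -> output (1, 'b'), add 'bb' as idx 2
Step 3: w='' (idx 0), next='a' -> output (0, 'a'), add 'a' as idx 3
Step 4: w='a' (idx 3), next='a' -> output (3, 'a'), add 'aa' as idx 4
Step 5: w='b' (idx 1), next='a' -> output (1, 'a'), add 'ba' as idx 5
Step 6: w='b' (idx 1), end of input -> output (1, '')


Encoded: [(0, 'b'), (1, 'b'), (0, 'a'), (3, 'a'), (1, 'a'), (1, '')]


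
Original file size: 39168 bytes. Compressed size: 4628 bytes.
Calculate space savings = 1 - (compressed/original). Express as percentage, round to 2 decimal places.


ratio = compressed/original = 4628/39168 = 0.118158
savings = 1 - ratio = 1 - 0.118158 = 0.881842
as a percentage: 0.881842 * 100 = 88.18%

Space savings = 1 - 4628/39168 = 88.18%


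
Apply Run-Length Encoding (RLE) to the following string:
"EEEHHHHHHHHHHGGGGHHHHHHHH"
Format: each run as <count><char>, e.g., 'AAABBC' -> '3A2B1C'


Scanning runs left to right:
  i=0: run of 'E' x 3 -> '3E'
  i=3: run of 'H' x 10 -> '10H'
  i=13: run of 'G' x 4 -> '4G'
  i=17: run of 'H' x 8 -> '8H'

RLE = 3E10H4G8H


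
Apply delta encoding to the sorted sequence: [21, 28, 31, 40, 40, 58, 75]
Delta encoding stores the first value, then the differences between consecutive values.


First value: 21
Deltas:
  28 - 21 = 7
  31 - 28 = 3
  40 - 31 = 9
  40 - 40 = 0
  58 - 40 = 18
  75 - 58 = 17


Delta encoded: [21, 7, 3, 9, 0, 18, 17]


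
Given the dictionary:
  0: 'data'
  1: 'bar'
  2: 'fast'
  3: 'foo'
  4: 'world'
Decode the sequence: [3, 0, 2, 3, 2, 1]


Look up each index in the dictionary:
  3 -> 'foo'
  0 -> 'data'
  2 -> 'fast'
  3 -> 'foo'
  2 -> 'fast'
  1 -> 'bar'

Decoded: "foo data fast foo fast bar"


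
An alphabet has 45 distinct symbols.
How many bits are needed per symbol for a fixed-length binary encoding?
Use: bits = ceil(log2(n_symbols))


log2(45) = 5.4919
Bracket: 2^5 = 32 < 45 <= 2^6 = 64
So ceil(log2(45)) = 6

bits = ceil(log2(45)) = ceil(5.4919) = 6 bits


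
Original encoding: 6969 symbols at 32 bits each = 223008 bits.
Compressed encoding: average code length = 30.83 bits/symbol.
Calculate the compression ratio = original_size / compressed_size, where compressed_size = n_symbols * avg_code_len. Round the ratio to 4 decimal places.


original_size = n_symbols * orig_bits = 6969 * 32 = 223008 bits
compressed_size = n_symbols * avg_code_len = 6969 * 30.83 = 214854.27 bits
ratio = original_size / compressed_size = 223008 / 214854.27 = 1.038

Compression ratio = 1.038


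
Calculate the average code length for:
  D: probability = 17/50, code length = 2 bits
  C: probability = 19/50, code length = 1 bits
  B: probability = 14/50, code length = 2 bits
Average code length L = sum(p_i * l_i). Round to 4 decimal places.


Weighted contributions p_i * l_i:
  D: (17/50) * 2 = 34/50
  C: (19/50) * 1 = 19/50
  B: (14/50) * 2 = 28/50
Sum = (34 + 19 + 28)/50 = 81/50

L = 81/50 = 1.6200 bits/symbol


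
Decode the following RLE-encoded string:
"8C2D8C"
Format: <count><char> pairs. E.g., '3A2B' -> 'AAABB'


Expanding each <count><char> pair:
  8C -> 'CCCCCCCC'
  2D -> 'DD'
  8C -> 'CCCCCCCC'

Decoded = CCCCCCCCDDCCCCCCCC


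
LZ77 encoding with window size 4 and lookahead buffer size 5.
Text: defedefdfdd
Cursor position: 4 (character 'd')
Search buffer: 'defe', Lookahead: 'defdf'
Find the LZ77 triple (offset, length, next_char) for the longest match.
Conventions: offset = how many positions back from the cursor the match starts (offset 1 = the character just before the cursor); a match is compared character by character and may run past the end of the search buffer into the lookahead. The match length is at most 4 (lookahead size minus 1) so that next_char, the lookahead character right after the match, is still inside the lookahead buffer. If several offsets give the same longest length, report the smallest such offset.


Try each offset into the search buffer:
  offset=1 (pos 3, char 'e'): match length 0
  offset=2 (pos 2, char 'f'): match length 0
  offset=3 (pos 1, char 'e'): match length 0
  offset=4 (pos 0, char 'd'): match length 3
Longest match has length 3 at offset 4.
next_char = character at position 4 + 3 = 7 -> 'd'

Best match: offset=4, length=3 (matching 'def' starting at position 0)
LZ77 triple: (4, 3, 'd')


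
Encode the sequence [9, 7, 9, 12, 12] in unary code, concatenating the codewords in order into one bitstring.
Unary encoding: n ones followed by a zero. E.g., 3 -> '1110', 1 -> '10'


Encode each number as n ones followed by a terminating 0:
  9 -> 1111111110 (10 bits)
  7 -> 11111110 (8 bits)
  9 -> 1111111110 (10 bits)
  12 -> 1111111111110 (13 bits)
  12 -> 1111111111110 (13 bits)
Total length = 10 + 8 + 10 + 13 + 13 = 54 bits.

Unary([9, 7, 9, 12, 12]) = 111111111011111110111111111011111111111101111111111110 (54 bits)


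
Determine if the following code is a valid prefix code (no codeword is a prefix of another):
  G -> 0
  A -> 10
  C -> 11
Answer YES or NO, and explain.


Checking each pair (does one codeword prefix another?):
  G='0' vs A='10': no prefix
  G='0' vs C='11': no prefix
  A='10' vs G='0': no prefix
  A='10' vs C='11': no prefix
  C='11' vs G='0': no prefix
  C='11' vs A='10': no prefix
No violation found over all pairs.

YES -- this is a valid prefix code. No codeword is a prefix of any other codeword.


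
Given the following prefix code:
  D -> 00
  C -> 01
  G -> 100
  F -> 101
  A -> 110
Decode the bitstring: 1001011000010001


Decoding step by step:
Bits 100 -> G
Bits 101 -> F
Bits 100 -> G
Bits 00 -> D
Bits 100 -> G
Bits 01 -> C


Decoded message: GFGDGC


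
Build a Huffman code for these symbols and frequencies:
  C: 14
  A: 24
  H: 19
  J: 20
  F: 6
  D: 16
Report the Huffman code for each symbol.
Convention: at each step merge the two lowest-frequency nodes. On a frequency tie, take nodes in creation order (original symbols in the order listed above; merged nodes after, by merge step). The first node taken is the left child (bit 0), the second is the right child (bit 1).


Huffman tree construction:
Step 1: Merge F(6) + C(14) = 20
Step 2: Merge D(16) + H(19) = 35
Step 3: Merge J(20) + (F+C)(20) = 40
Step 4: Merge A(24) + (D+H)(35) = 59
Step 5: Merge (J+(F+C))(40) + (A+(D+H))(59) = 99
Read each symbol's code off the tree from the root (left child = 0, right child = 1).

Codes:
  C: 011 (length 3)
  A: 10 (length 2)
  H: 111 (length 3)
  J: 00 (length 2)
  F: 010 (length 3)
  D: 110 (length 3)
Average code length: 253/99 = 2.5556 bits/symbol


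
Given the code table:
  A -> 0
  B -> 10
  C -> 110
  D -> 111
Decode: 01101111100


Decoding:
0 -> A
110 -> C
111 -> D
110 -> C
0 -> A


Result: ACDCA


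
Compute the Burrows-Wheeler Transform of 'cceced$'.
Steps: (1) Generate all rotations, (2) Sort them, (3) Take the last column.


Rotations (sorted):
  0: $cceced -> last char: d
  1: cceced$ -> last char: $
  2: ceced$c -> last char: c
  3: ced$cce -> last char: e
  4: d$ccece -> last char: e
  5: eced$cc -> last char: c
  6: ed$ccec -> last char: c


BWT = d$ceecc


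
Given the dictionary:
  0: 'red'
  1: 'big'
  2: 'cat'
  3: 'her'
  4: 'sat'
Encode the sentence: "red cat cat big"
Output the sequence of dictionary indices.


Look up each word in the dictionary:
  'red' -> 0
  'cat' -> 2
  'cat' -> 2
  'big' -> 1

Encoded: [0, 2, 2, 1]


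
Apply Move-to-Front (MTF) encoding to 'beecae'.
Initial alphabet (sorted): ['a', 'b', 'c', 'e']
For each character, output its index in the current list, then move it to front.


MTF encoding:
'b': index 1 in ['a', 'b', 'c', 'e'] -> ['b', 'a', 'c', 'e']
'e': index 3 in ['b', 'a', 'c', 'e'] -> ['e', 'b', 'a', 'c']
'e': index 0 in ['e', 'b', 'a', 'c'] -> ['e', 'b', 'a', 'c']
'c': index 3 in ['e', 'b', 'a', 'c'] -> ['c', 'e', 'b', 'a']
'a': index 3 in ['c', 'e', 'b', 'a'] -> ['a', 'c', 'e', 'b']
'e': index 2 in ['a', 'c', 'e', 'b'] -> ['e', 'a', 'c', 'b']


Output: [1, 3, 0, 3, 3, 2]


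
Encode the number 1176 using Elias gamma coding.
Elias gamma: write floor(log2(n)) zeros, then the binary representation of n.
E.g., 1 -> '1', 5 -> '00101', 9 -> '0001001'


num_bits = floor(log2(1176)) + 1 = 11
leading_zeros = num_bits - 1 = 10
binary(1176) = 10010011000

Elias gamma(1176) = '0000000000' + '10010011000' = 000000000010010011000 (21 bits)


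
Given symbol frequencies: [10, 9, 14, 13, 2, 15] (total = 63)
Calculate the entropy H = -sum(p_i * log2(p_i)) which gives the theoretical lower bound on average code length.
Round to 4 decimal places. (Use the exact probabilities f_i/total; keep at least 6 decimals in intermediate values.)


Per-symbol terms -p_i * log2(p_i) with p_i = f_i/63:
  p = 10/63 = 0.158730: log2(p) = -2.655352, -p*log2(p) = 0.421484
  p = 9/63 = 0.142857: log2(p) = -2.807355, -p*log2(p) = 0.401051
  p = 14/63 = 0.222222: log2(p) = -2.169925, -p*log2(p) = 0.482206
  p = 13/63 = 0.206349: log2(p) = -2.276840, -p*log2(p) = 0.469824
  p = 2/63 = 0.031746: log2(p) = -4.977280, -p*log2(p) = 0.158009
  p = 15/63 = 0.238095: log2(p) = -2.070389, -p*log2(p) = 0.492950
H = 0.421484 + 0.401051 + 0.482206 + 0.469824 + 0.158009 + 0.492950 = 2.425524

H = 2.4255 bits/symbol


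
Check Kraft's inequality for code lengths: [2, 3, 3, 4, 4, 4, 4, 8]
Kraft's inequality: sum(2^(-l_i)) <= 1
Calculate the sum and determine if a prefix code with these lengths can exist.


Sum = 2^(-2) + 2^(-3) + 2^(-3) + 2^(-4) + 2^(-4) + 2^(-4) + 2^(-4) + 2^(-8)
    = 0.25 + 0.125 + 0.125 + 0.0625 + 0.0625 + 0.0625 + 0.0625 + 0.00390625
    = 193/256 = 0.75390625
Since 0.75390625 <= 1, Kraft's inequality IS satisfied.
A prefix code with these lengths CAN exist.

Kraft sum = 0.75390625. Satisfied.


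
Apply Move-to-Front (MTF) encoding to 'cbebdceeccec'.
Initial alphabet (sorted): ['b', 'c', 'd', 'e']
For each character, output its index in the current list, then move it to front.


MTF encoding:
'c': index 1 in ['b', 'c', 'd', 'e'] -> ['c', 'b', 'd', 'e']
'b': index 1 in ['c', 'b', 'd', 'e'] -> ['b', 'c', 'd', 'e']
'e': index 3 in ['b', 'c', 'd', 'e'] -> ['e', 'b', 'c', 'd']
'b': index 1 in ['e', 'b', 'c', 'd'] -> ['b', 'e', 'c', 'd']
'd': index 3 in ['b', 'e', 'c', 'd'] -> ['d', 'b', 'e', 'c']
'c': index 3 in ['d', 'b', 'e', 'c'] -> ['c', 'd', 'b', 'e']
'e': index 3 in ['c', 'd', 'b', 'e'] -> ['e', 'c', 'd', 'b']
'e': index 0 in ['e', 'c', 'd', 'b'] -> ['e', 'c', 'd', 'b']
'c': index 1 in ['e', 'c', 'd', 'b'] -> ['c', 'e', 'd', 'b']
'c': index 0 in ['c', 'e', 'd', 'b'] -> ['c', 'e', 'd', 'b']
'e': index 1 in ['c', 'e', 'd', 'b'] -> ['e', 'c', 'd', 'b']
'c': index 1 in ['e', 'c', 'd', 'b'] -> ['c', 'e', 'd', 'b']


Output: [1, 1, 3, 1, 3, 3, 3, 0, 1, 0, 1, 1]


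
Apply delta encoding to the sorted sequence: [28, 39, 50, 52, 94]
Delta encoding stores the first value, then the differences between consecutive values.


First value: 28
Deltas:
  39 - 28 = 11
  50 - 39 = 11
  52 - 50 = 2
  94 - 52 = 42


Delta encoded: [28, 11, 11, 2, 42]


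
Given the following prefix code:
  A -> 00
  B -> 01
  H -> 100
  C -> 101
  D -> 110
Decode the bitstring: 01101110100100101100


Decoding step by step:
Bits 01 -> B
Bits 101 -> C
Bits 110 -> D
Bits 100 -> H
Bits 100 -> H
Bits 101 -> C
Bits 100 -> H


Decoded message: BCDHHCH


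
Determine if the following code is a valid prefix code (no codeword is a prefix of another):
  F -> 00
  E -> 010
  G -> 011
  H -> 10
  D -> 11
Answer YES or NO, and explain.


Checking each pair (does one codeword prefix another?):
  F='00' vs E='010': no prefix
  F='00' vs G='011': no prefix
  F='00' vs H='10': no prefix
  F='00' vs D='11': no prefix
  E='010' vs F='00': no prefix
  E='010' vs G='011': no prefix
  E='010' vs H='10': no prefix
  E='010' vs D='11': no prefix
  G='011' vs F='00': no prefix
  G='011' vs E='010': no prefix
  G='011' vs H='10': no prefix
  G='011' vs D='11': no prefix
  H='10' vs F='00': no prefix
  H='10' vs E='010': no prefix
  H='10' vs G='011': no prefix
  H='10' vs D='11': no prefix
  D='11' vs F='00': no prefix
  D='11' vs E='010': no prefix
  D='11' vs G='011': no prefix
  D='11' vs H='10': no prefix
No violation found over all pairs.

YES -- this is a valid prefix code. No codeword is a prefix of any other codeword.


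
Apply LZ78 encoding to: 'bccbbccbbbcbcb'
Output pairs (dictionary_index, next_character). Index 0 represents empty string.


LZ78 encoding steps:
Dictionary: {0: ''}
Step 1: w='' (idx 0), next='b' -> output (0, 'b'), add 'b' as idx 1
Step 2: w='' (idx 0), next='c' -> output (0, 'c'), add 'c' as idx 2
Step 3: w='c' (idx 2), next='b' -> output (2, 'b'), add 'cb' as idx 3
Step 4: w='b' (idx 1), next='c' -> output (1, 'c'), add 'bc' as idx 4
Step 5: w='cb' (idx 3), next='b' -> output (3, 'b'), add 'cbb' as idx 5
Step 6: w='bc' (idx 4), next='b' -> output (4, 'b'), add 'bcb' as idx 6
Step 7: w='cb' (idx 3), end of input -> output (3, '')


Encoded: [(0, 'b'), (0, 'c'), (2, 'b'), (1, 'c'), (3, 'b'), (4, 'b'), (3, '')]


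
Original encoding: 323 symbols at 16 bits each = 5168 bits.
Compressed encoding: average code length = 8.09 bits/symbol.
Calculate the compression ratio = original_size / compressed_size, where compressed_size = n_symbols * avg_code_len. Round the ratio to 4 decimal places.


original_size = n_symbols * orig_bits = 323 * 16 = 5168 bits
compressed_size = n_symbols * avg_code_len = 323 * 8.09 = 2613.07 bits
ratio = original_size / compressed_size = 5168 / 2613.07 = 1.9778

Compression ratio = 1.9778


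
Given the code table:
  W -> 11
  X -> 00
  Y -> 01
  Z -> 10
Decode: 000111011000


Decoding:
00 -> X
01 -> Y
11 -> W
01 -> Y
10 -> Z
00 -> X


Result: XYWYZX


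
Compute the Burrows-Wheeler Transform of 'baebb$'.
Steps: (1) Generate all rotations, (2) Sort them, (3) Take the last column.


Rotations (sorted):
  0: $baebb -> last char: b
  1: aebb$b -> last char: b
  2: b$baeb -> last char: b
  3: baebb$ -> last char: $
  4: bb$bae -> last char: e
  5: ebb$ba -> last char: a


BWT = bbb$ea


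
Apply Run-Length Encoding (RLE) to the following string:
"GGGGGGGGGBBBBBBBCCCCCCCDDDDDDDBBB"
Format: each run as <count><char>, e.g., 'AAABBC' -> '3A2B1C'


Scanning runs left to right:
  i=0: run of 'G' x 9 -> '9G'
  i=9: run of 'B' x 7 -> '7B'
  i=16: run of 'C' x 7 -> '7C'
  i=23: run of 'D' x 7 -> '7D'
  i=30: run of 'B' x 3 -> '3B'

RLE = 9G7B7C7D3B


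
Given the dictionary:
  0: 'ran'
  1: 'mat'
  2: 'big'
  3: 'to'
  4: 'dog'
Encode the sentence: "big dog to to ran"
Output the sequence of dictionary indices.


Look up each word in the dictionary:
  'big' -> 2
  'dog' -> 4
  'to' -> 3
  'to' -> 3
  'ran' -> 0

Encoded: [2, 4, 3, 3, 0]


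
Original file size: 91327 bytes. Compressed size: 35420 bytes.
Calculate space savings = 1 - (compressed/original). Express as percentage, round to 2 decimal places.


ratio = compressed/original = 35420/91327 = 0.387837
savings = 1 - ratio = 1 - 0.387837 = 0.612163
as a percentage: 0.612163 * 100 = 61.22%

Space savings = 1 - 35420/91327 = 61.22%


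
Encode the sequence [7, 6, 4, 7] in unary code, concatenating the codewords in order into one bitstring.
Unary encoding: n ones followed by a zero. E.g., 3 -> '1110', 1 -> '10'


Encode each number as n ones followed by a terminating 0:
  7 -> 11111110 (8 bits)
  6 -> 1111110 (7 bits)
  4 -> 11110 (5 bits)
  7 -> 11111110 (8 bits)
Total length = 8 + 7 + 5 + 8 = 28 bits.

Unary([7, 6, 4, 7]) = 1111111011111101111011111110 (28 bits)


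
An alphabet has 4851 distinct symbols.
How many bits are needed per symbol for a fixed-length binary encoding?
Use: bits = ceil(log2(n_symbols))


log2(4851) = 12.2441
Bracket: 2^12 = 4096 < 4851 <= 2^13 = 8192
So ceil(log2(4851)) = 13

bits = ceil(log2(4851)) = ceil(12.2441) = 13 bits


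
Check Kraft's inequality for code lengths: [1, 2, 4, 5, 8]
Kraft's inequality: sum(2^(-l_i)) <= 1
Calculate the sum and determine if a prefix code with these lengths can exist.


Sum = 2^(-1) + 2^(-2) + 2^(-4) + 2^(-5) + 2^(-8)
    = 0.5 + 0.25 + 0.0625 + 0.03125 + 0.00390625
    = 217/256 = 0.84765625
Since 0.84765625 <= 1, Kraft's inequality IS satisfied.
A prefix code with these lengths CAN exist.

Kraft sum = 0.84765625. Satisfied.


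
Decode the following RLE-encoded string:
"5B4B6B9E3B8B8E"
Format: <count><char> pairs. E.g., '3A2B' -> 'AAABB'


Expanding each <count><char> pair:
  5B -> 'BBBBB'
  4B -> 'BBBB'
  6B -> 'BBBBBB'
  9E -> 'EEEEEEEEE'
  3B -> 'BBB'
  8B -> 'BBBBBBBB'
  8E -> 'EEEEEEEE'

Decoded = BBBBBBBBBBBBBBBEEEEEEEEEBBBBBBBBBBBEEEEEEEE


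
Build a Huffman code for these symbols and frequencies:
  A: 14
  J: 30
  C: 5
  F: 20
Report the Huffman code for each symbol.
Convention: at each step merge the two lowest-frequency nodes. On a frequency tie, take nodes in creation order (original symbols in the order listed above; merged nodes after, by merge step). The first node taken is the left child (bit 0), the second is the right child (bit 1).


Huffman tree construction:
Step 1: Merge C(5) + A(14) = 19
Step 2: Merge (C+A)(19) + F(20) = 39
Step 3: Merge J(30) + ((C+A)+F)(39) = 69
Read each symbol's code off the tree from the root (left child = 0, right child = 1).

Codes:
  A: 101 (length 3)
  J: 0 (length 1)
  C: 100 (length 3)
  F: 11 (length 2)
Average code length: 127/69 = 1.8406 bits/symbol


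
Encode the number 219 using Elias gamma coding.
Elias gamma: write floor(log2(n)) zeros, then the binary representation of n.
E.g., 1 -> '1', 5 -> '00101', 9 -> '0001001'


num_bits = floor(log2(219)) + 1 = 8
leading_zeros = num_bits - 1 = 7
binary(219) = 11011011

Elias gamma(219) = '0000000' + '11011011' = 000000011011011 (15 bits)


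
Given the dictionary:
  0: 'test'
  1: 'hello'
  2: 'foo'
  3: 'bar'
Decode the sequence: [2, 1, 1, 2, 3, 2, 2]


Look up each index in the dictionary:
  2 -> 'foo'
  1 -> 'hello'
  1 -> 'hello'
  2 -> 'foo'
  3 -> 'bar'
  2 -> 'foo'
  2 -> 'foo'

Decoded: "foo hello hello foo bar foo foo"


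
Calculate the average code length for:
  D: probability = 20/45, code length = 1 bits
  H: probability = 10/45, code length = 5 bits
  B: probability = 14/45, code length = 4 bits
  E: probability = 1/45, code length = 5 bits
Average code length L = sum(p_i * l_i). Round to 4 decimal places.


Weighted contributions p_i * l_i:
  D: (20/45) * 1 = 20/45
  H: (10/45) * 5 = 50/45
  B: (14/45) * 4 = 56/45
  E: (1/45) * 5 = 5/45
Sum = (20 + 50 + 56 + 5)/45 = 131/45

L = 131/45 = 2.9111 bits/symbol


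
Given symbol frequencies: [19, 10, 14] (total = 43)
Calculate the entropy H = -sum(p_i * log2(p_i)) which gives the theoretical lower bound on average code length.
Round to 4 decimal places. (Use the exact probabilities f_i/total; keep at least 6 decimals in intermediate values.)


Per-symbol terms -p_i * log2(p_i) with p_i = f_i/43:
  p = 19/43 = 0.441860: log2(p) = -1.178337, -p*log2(p) = 0.520661
  p = 10/43 = 0.232558: log2(p) = -2.104337, -p*log2(p) = 0.489381
  p = 14/43 = 0.325581: log2(p) = -1.618910, -p*log2(p) = 0.527087
H = 0.520661 + 0.489381 + 0.527087 = 1.537129

H = 1.5371 bits/symbol


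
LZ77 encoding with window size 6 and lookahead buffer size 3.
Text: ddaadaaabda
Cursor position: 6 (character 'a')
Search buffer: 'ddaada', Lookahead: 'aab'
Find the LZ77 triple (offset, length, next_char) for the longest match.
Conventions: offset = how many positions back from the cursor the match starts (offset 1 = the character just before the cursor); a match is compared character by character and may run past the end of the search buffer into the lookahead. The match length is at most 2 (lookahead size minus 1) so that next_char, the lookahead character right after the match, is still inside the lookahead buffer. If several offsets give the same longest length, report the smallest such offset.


Try each offset into the search buffer:
  offset=1 (pos 5, char 'a'): match length 2
  offset=2 (pos 4, char 'd'): match length 0
  offset=3 (pos 3, char 'a'): match length 1
  offset=4 (pos 2, char 'a'): match length 2
  offset=5 (pos 1, char 'd'): match length 0
  offset=6 (pos 0, char 'd'): match length 0
Longest match has length 2, found at offsets 1, 4; take the smallest, offset 1.
next_char = character at position 6 + 2 = 8 -> 'b'

Best match: offset=1, length=2 (matching 'aa' starting at position 5)
LZ77 triple: (1, 2, 'b')


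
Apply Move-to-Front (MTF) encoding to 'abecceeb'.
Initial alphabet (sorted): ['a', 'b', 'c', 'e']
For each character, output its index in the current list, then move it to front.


MTF encoding:
'a': index 0 in ['a', 'b', 'c', 'e'] -> ['a', 'b', 'c', 'e']
'b': index 1 in ['a', 'b', 'c', 'e'] -> ['b', 'a', 'c', 'e']
'e': index 3 in ['b', 'a', 'c', 'e'] -> ['e', 'b', 'a', 'c']
'c': index 3 in ['e', 'b', 'a', 'c'] -> ['c', 'e', 'b', 'a']
'c': index 0 in ['c', 'e', 'b', 'a'] -> ['c', 'e', 'b', 'a']
'e': index 1 in ['c', 'e', 'b', 'a'] -> ['e', 'c', 'b', 'a']
'e': index 0 in ['e', 'c', 'b', 'a'] -> ['e', 'c', 'b', 'a']
'b': index 2 in ['e', 'c', 'b', 'a'] -> ['b', 'e', 'c', 'a']


Output: [0, 1, 3, 3, 0, 1, 0, 2]


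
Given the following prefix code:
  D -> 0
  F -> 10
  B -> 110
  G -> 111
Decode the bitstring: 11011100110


Decoding step by step:
Bits 110 -> B
Bits 111 -> G
Bits 0 -> D
Bits 0 -> D
Bits 110 -> B


Decoded message: BGDDB


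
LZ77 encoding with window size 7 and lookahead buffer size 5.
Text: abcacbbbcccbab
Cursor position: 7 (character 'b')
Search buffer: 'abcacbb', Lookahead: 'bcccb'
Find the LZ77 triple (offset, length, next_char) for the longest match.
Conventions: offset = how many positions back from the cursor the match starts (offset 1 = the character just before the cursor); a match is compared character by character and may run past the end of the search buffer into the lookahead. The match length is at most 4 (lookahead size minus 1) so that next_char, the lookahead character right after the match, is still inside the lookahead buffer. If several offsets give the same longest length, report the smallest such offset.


Try each offset into the search buffer:
  offset=1 (pos 6, char 'b'): match length 1
  offset=2 (pos 5, char 'b'): match length 1
  offset=3 (pos 4, char 'c'): match length 0
  offset=4 (pos 3, char 'a'): match length 0
  offset=5 (pos 2, char 'c'): match length 0
  offset=6 (pos 1, char 'b'): match length 2
  offset=7 (pos 0, char 'a'): match length 0
Longest match has length 2 at offset 6.
next_char = character at position 7 + 2 = 9 -> 'c'

Best match: offset=6, length=2 (matching 'bc' starting at position 1)
LZ77 triple: (6, 2, 'c')


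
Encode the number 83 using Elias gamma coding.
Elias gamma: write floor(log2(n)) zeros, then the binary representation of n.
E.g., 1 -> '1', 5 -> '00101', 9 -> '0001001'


num_bits = floor(log2(83)) + 1 = 7
leading_zeros = num_bits - 1 = 6
binary(83) = 1010011

Elias gamma(83) = '000000' + '1010011' = 0000001010011 (13 bits)


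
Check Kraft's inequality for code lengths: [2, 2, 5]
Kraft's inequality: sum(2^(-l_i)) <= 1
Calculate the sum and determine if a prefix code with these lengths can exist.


Sum = 2^(-2) + 2^(-2) + 2^(-5)
    = 0.25 + 0.25 + 0.03125
    = 17/32 = 0.53125
Since 0.53125 <= 1, Kraft's inequality IS satisfied.
A prefix code with these lengths CAN exist.

Kraft sum = 0.53125. Satisfied.


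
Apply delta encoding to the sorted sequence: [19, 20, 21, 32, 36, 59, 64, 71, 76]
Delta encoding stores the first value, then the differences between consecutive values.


First value: 19
Deltas:
  20 - 19 = 1
  21 - 20 = 1
  32 - 21 = 11
  36 - 32 = 4
  59 - 36 = 23
  64 - 59 = 5
  71 - 64 = 7
  76 - 71 = 5


Delta encoded: [19, 1, 1, 11, 4, 23, 5, 7, 5]


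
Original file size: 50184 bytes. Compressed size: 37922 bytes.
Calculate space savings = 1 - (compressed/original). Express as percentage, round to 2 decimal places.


ratio = compressed/original = 37922/50184 = 0.755659
savings = 1 - ratio = 1 - 0.755659 = 0.244341
as a percentage: 0.244341 * 100 = 24.43%

Space savings = 1 - 37922/50184 = 24.43%


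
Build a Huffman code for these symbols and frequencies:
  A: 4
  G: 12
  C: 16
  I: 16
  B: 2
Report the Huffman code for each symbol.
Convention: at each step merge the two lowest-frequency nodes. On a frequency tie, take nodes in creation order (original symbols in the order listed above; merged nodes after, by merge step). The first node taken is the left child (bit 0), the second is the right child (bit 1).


Huffman tree construction:
Step 1: Merge B(2) + A(4) = 6
Step 2: Merge (B+A)(6) + G(12) = 18
Step 3: Merge C(16) + I(16) = 32
Step 4: Merge ((B+A)+G)(18) + (C+I)(32) = 50
Read each symbol's code off the tree from the root (left child = 0, right child = 1).

Codes:
  A: 001 (length 3)
  G: 01 (length 2)
  C: 10 (length 2)
  I: 11 (length 2)
  B: 000 (length 3)
Average code length: 106/50 = 2.1200 bits/symbol


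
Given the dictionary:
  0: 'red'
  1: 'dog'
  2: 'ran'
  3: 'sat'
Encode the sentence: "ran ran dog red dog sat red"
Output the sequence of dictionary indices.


Look up each word in the dictionary:
  'ran' -> 2
  'ran' -> 2
  'dog' -> 1
  'red' -> 0
  'dog' -> 1
  'sat' -> 3
  'red' -> 0

Encoded: [2, 2, 1, 0, 1, 3, 0]


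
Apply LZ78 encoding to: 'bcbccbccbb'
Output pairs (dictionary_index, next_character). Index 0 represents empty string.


LZ78 encoding steps:
Dictionary: {0: ''}
Step 1: w='' (idx 0), next='b' -> output (0, 'b'), add 'b' as idx 1
Step 2: w='' (idx 0), next='c' -> output (0, 'c'), add 'c' as idx 2
Step 3: w='b' (idx 1), next='c' -> output (1, 'c'), add 'bc' as idx 3
Step 4: w='c' (idx 2), next='b' -> output (2, 'b'), add 'cb' as idx 4
Step 5: w='c' (idx 2), next='c' -> output (2, 'c'), add 'cc' as idx 5
Step 6: w='b' (idx 1), next='b' -> output (1, 'b'), add 'bb' as idx 6


Encoded: [(0, 'b'), (0, 'c'), (1, 'c'), (2, 'b'), (2, 'c'), (1, 'b')]


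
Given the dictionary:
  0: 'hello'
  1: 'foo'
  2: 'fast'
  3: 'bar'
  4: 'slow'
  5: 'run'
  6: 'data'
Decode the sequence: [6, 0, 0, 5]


Look up each index in the dictionary:
  6 -> 'data'
  0 -> 'hello'
  0 -> 'hello'
  5 -> 'run'

Decoded: "data hello hello run"


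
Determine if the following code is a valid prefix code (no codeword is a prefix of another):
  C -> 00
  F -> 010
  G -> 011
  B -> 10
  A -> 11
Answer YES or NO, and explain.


Checking each pair (does one codeword prefix another?):
  C='00' vs F='010': no prefix
  C='00' vs G='011': no prefix
  C='00' vs B='10': no prefix
  C='00' vs A='11': no prefix
  F='010' vs C='00': no prefix
  F='010' vs G='011': no prefix
  F='010' vs B='10': no prefix
  F='010' vs A='11': no prefix
  G='011' vs C='00': no prefix
  G='011' vs F='010': no prefix
  G='011' vs B='10': no prefix
  G='011' vs A='11': no prefix
  B='10' vs C='00': no prefix
  B='10' vs F='010': no prefix
  B='10' vs G='011': no prefix
  B='10' vs A='11': no prefix
  A='11' vs C='00': no prefix
  A='11' vs F='010': no prefix
  A='11' vs G='011': no prefix
  A='11' vs B='10': no prefix
No violation found over all pairs.

YES -- this is a valid prefix code. No codeword is a prefix of any other codeword.


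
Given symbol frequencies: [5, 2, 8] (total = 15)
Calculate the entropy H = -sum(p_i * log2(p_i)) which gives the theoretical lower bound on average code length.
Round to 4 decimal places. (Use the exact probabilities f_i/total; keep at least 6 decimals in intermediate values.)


Per-symbol terms -p_i * log2(p_i) with p_i = f_i/15:
  p = 5/15 = 0.333333: log2(p) = -1.584963, -p*log2(p) = 0.528321
  p = 2/15 = 0.133333: log2(p) = -2.906891, -p*log2(p) = 0.387585
  p = 8/15 = 0.533333: log2(p) = -0.906891, -p*log2(p) = 0.483675
H = 0.528321 + 0.387585 + 0.483675 = 1.399581

H = 1.3996 bits/symbol


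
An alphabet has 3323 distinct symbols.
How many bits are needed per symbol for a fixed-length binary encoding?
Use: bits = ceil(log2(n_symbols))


log2(3323) = 11.6983
Bracket: 2^11 = 2048 < 3323 <= 2^12 = 4096
So ceil(log2(3323)) = 12

bits = ceil(log2(3323)) = ceil(11.6983) = 12 bits


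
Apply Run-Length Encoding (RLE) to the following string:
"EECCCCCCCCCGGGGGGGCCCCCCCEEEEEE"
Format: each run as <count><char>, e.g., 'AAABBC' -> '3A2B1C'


Scanning runs left to right:
  i=0: run of 'E' x 2 -> '2E'
  i=2: run of 'C' x 9 -> '9C'
  i=11: run of 'G' x 7 -> '7G'
  i=18: run of 'C' x 7 -> '7C'
  i=25: run of 'E' x 6 -> '6E'

RLE = 2E9C7G7C6E


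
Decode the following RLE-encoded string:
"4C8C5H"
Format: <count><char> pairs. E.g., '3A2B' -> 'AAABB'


Expanding each <count><char> pair:
  4C -> 'CCCC'
  8C -> 'CCCCCCCC'
  5H -> 'HHHHH'

Decoded = CCCCCCCCCCCCHHHHH


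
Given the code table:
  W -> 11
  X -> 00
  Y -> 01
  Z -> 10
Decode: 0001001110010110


Decoding:
00 -> X
01 -> Y
00 -> X
11 -> W
10 -> Z
01 -> Y
01 -> Y
10 -> Z


Result: XYXWZYYZ


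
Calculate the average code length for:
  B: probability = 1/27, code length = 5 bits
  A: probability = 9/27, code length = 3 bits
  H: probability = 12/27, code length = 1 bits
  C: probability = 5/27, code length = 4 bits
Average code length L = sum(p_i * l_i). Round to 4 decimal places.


Weighted contributions p_i * l_i:
  B: (1/27) * 5 = 5/27
  A: (9/27) * 3 = 27/27
  H: (12/27) * 1 = 12/27
  C: (5/27) * 4 = 20/27
Sum = (5 + 27 + 12 + 20)/27 = 64/27

L = 64/27 = 2.3704 bits/symbol


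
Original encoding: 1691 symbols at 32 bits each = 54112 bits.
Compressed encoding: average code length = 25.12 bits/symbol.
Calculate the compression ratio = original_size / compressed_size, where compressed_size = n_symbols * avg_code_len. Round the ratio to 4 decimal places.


original_size = n_symbols * orig_bits = 1691 * 32 = 54112 bits
compressed_size = n_symbols * avg_code_len = 1691 * 25.12 = 42477.92 bits
ratio = original_size / compressed_size = 54112 / 42477.92 = 1.2739

Compression ratio = 1.2739


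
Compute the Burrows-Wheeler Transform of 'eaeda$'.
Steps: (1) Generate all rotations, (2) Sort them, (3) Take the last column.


Rotations (sorted):
  0: $eaeda -> last char: a
  1: a$eaed -> last char: d
  2: aeda$e -> last char: e
  3: da$eae -> last char: e
  4: eaeda$ -> last char: $
  5: eda$ea -> last char: a


BWT = adee$a


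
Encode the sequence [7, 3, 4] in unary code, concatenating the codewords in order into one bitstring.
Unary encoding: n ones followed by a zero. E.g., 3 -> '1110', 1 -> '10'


Encode each number as n ones followed by a terminating 0:
  7 -> 11111110 (8 bits)
  3 -> 1110 (4 bits)
  4 -> 11110 (5 bits)
Total length = 8 + 4 + 5 = 17 bits.

Unary([7, 3, 4]) = 11111110111011110 (17 bits)


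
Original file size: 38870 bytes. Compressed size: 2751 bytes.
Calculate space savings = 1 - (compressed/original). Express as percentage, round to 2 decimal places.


ratio = compressed/original = 2751/38870 = 0.070774
savings = 1 - ratio = 1 - 0.070774 = 0.929226
as a percentage: 0.929226 * 100 = 92.92%

Space savings = 1 - 2751/38870 = 92.92%


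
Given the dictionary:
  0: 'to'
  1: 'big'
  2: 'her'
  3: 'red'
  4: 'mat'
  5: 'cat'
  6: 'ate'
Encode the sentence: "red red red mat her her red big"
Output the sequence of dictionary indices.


Look up each word in the dictionary:
  'red' -> 3
  'red' -> 3
  'red' -> 3
  'mat' -> 4
  'her' -> 2
  'her' -> 2
  'red' -> 3
  'big' -> 1

Encoded: [3, 3, 3, 4, 2, 2, 3, 1]


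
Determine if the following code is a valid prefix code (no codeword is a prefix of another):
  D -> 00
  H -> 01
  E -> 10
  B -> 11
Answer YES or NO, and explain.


Checking each pair (does one codeword prefix another?):
  D='00' vs H='01': no prefix
  D='00' vs E='10': no prefix
  D='00' vs B='11': no prefix
  H='01' vs D='00': no prefix
  H='01' vs E='10': no prefix
  H='01' vs B='11': no prefix
  E='10' vs D='00': no prefix
  E='10' vs H='01': no prefix
  E='10' vs B='11': no prefix
  B='11' vs D='00': no prefix
  B='11' vs H='01': no prefix
  B='11' vs E='10': no prefix
No violation found over all pairs.

YES -- this is a valid prefix code. No codeword is a prefix of any other codeword.
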